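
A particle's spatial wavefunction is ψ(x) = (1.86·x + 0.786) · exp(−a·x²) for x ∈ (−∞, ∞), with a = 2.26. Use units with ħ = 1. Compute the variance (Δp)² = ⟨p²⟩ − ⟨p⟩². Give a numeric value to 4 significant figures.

3.989

Compute ⟨p⟩ and ⟨p²⟩ separately; (Δp)² = ⟨p²⟩ − ⟨p⟩².
Expand each integrand as polynomial × e^(−2ax²) and use ∫x^(2j)·e^(−2ax²) dx = (2j−1)!!/(4a)^j · √(π/(2a)), odd powers → 0; here √(π/(2a)) = 0.83369. Differentiate with the product rule, d/dx e^(−ax²) = −2ax·e^(−ax²).
Normalization: ∫|ψ|² dx = 0.83410.
⟨p⟩ = 0.0000 and ⟨p²⟩ = 3.9889.
(Δp)² = 3.9889 − (0.0000)² = 3.9889.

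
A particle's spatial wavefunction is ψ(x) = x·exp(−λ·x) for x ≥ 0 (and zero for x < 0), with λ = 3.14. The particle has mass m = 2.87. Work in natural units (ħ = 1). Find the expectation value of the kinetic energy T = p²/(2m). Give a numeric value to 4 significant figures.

1.718

T = −(ħ²/2m) d²/dx², so ⟨T⟩ = −(ħ²/2m) ∫ ψ*·ψ'' dx / ∫|ψ|² dx; with m = 2.87.
Differentiate x·exp(−λ·x) with the product rule; every integrand then reduces to terms xʲ·e^(−2λx) on [0, ∞), with ∫₀^∞ xʲ·e^(−2λx) dx = j!/(2λ)^(j+1).
State is unnormalized: ∫|ψ|² dx = 0.0080752, and ∫ψ*·(−ħ²/2m · ψ'') dx = 0.013871, so ⟨T⟩ = 0.013871 / 0.0080752.
⟨T⟩ = 1.7177.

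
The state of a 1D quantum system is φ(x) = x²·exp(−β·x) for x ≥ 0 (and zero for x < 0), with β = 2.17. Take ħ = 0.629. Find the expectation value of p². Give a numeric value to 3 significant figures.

0.621

p² φ = −ħ² d²φ/dx²; ⟨p²⟩ = −ħ² ∫ φ*·φ'' dx / ∫|φ|² dx.
Differentiate x²·exp(−β·x) with the product rule; every integrand then reduces to terms xʲ·e^(−2βx) on [0, ∞), with ∫₀^∞ xʲ·e^(−2βx) dx = j!/(2β)^(j+1).
State is unnormalized: ∫|φ|² dx = 0.015587, and ∫φ*·(−ħ² φ'') dx = 0.0096797, so ⟨p²⟩ = 0.0096797 / 0.015587.
⟨p²⟩ = 0.62101.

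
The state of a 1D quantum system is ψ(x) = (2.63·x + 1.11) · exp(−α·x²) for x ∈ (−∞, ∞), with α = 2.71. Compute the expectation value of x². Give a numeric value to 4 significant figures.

0.1552

⟨x²⟩ = ∫ x²·|ψ|² dx / ∫|ψ|² dx (integrals over the domain).
Expand each integrand as polynomial × e^(−2αx²) and use ∫x^(2j)·e^(−2αx²) dx = (2j−1)!!/(4α)^j · √(π/(2α)), odd powers → 0; here √(π/(2α)) = 0.76133.
State is unnormalized: ∫|ψ|² dx = 1.4238, and ∫ψ*·x²·ψ dx = 0.22098, so ⟨x²⟩ = 0.22098 / 1.4238.
⟨x²⟩ = 0.15520.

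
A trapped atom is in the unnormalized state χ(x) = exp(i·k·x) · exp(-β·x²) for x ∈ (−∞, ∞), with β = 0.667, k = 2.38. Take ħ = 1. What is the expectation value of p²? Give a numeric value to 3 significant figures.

6.33

p² χ = −ħ² d²χ/dx²; ⟨p²⟩ = −ħ² ∫ χ*·χ'' dx / ∫|χ|² dx.
Gaussian moments: ∫x^(2j)·e^(−2βx²) dx = (2j−1)!!/(4β)^j · √(π/(2β)), odd powers integrate to 0; here √(π/(2β)) = 1.5346. Derivatives: χ′ = (ik − 2βx)·χ, χ″ = ((ik − 2βx)² − 2β)·χ; the odd-in-x pieces drop out.
State is unnormalized: ∫|χ|² dx = 1.5346, and ∫χ*·(−ħ² χ'') dx = 9.7162, so ⟨p²⟩ = 9.7162 / 1.5346.
⟨p²⟩ = 6.3314.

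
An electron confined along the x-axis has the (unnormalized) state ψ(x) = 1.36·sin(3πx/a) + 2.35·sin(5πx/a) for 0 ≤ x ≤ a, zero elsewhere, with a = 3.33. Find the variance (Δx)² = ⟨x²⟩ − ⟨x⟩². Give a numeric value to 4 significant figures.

Compute ⟨x⟩ and ⟨x²⟩ separately, then (Δx)² = ⟨x²⟩ − ⟨x⟩².
On 0 ≤ x ≤ a (j ≠ l): ∫sin²(jπx/a) dx = a/2, ∫sin(jπx/a)·sin(lπx/a) dx = 0; diagonal moments ∫x·sin²(jπx/a) dx = a²/4, ∫x²·sin²(jπx/a) dx = a³·(1/6 − 1/(4j²π²)); cross terms ∫x·sin(jπx/a)·sin(lπx/a) dx = 0 for j + l even and −4jla²/(π²(j² − l²)²) for j + l odd, ∫x²·sin(jπx/a)·sin(lπx/a) dx = (−1)^(j+l)·4jla³/(π²(j² − l²)²); higher powers the same way via product-to-sum and parts.
Normalization: ∫|ψ|² dx = 12.275.
⟨x⟩ = 1.6650 and ⟨x²⟩ = 4.1204.
(Δx)² = 4.1204 − (1.6650)² = 1.3482.

1.348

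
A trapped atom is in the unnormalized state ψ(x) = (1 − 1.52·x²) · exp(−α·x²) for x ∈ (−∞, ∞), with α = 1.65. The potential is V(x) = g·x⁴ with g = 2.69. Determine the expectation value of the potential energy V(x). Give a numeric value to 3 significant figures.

0.147

⟨V⟩ = ∫ V(x)·|ψ|² dx / ∫|ψ|² dx.
Expand each integrand as polynomial × e^(−2αx²) and use ∫x^(2j)·e^(−2αx²) dx = (2j−1)!!/(4α)^j · √(π/(2α)), odd powers → 0; here √(π/(2α)) = 0.97570.
State is unnormalized: ∫|ψ|² dx = 0.68154, and ∫ψ*·V(x)·ψ dx = 0.10002, so ⟨V⟩ = 0.10002 / 0.68154.
⟨V⟩ = 0.14676.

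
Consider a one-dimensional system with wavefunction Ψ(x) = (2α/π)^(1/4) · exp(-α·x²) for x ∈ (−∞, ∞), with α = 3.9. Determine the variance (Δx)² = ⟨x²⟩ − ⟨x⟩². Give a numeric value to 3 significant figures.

Compute ⟨x⟩ and ⟨x²⟩ separately, then (Δx)² = ⟨x²⟩ − ⟨x⟩².
Gaussian moments: ∫x^(2j)·e^(−2αx²) dx = (2j−1)!!/(4α)^j · √(π/(2α)), odd powers integrate to 0; here √(π/(2α)) = 0.63464.
⟨x⟩ = 0.0000 and ⟨x²⟩ = 0.064103.
(Δx)² = 0.064103 − (0.0000)² = 0.064103.

0.0641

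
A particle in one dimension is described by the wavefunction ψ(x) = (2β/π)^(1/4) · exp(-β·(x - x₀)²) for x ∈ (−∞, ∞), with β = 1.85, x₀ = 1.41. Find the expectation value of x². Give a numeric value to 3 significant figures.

2.12

⟨x²⟩ = ∫ x²·|ψ|² dx (integrals over the domain).
Gaussian moments (u = x − x₀): ∫u^(2j)·e^(−2βu²) du = (2j−1)!!/(4β)^j · √(π/(2β)), odd powers integrate to 0; here √(π/(2β)) = 0.92145.
⟨x²⟩ = 2.1232.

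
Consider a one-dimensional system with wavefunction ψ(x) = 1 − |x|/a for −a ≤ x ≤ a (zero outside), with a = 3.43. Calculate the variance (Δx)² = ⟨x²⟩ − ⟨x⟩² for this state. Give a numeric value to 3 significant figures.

1.18

Compute ⟨x⟩ and ⟨x²⟩ separately, then (Δx)² = ⟨x²⟩ − ⟨x⟩².
ψ is even, so ∫ over [−a, a] = 2∫₀ᵃ with ψ = 1 − x/a there: ∫₀ᵃ (1 − x/a)² dx = a/3, ∫₀ᵃ x²(1 − x/a)² dx = a³/30, ∫₀ᵃ x⁴(1 − x/a)² dx = a⁵/105.
Normalization: ∫|ψ|² dx = 2.2867.
⟨x⟩ = 0.0000 and ⟨x²⟩ = 1.1765.
(Δx)² = 1.1765 − (0.0000)² = 1.1765.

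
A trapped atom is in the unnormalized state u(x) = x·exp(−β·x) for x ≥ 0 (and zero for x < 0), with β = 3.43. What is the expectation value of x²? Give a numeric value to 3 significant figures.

0.255

⟨x²⟩ = ∫ x²·|u|² dx / ∫|u|² dx (integrals over the domain).
Every integrand reduces to terms xʲ·e^(−2βx) on [0, ∞); use ∫₀^∞ xʲ·e^(−2βx) dx = j!/(2β)^(j+1).
State is unnormalized: ∫|u|² dx = 0.0061952, and ∫u*·x²·u dx = 0.0015798, so ⟨x²⟩ = 0.0015798 / 0.0061952.
⟨x²⟩ = 0.25500.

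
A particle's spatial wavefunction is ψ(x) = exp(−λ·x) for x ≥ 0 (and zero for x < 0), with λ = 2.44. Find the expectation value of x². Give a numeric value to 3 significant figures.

0.0840

⟨x²⟩ = ∫ x²·|ψ|² dx / ∫|ψ|² dx (integrals over the domain).
Every integrand reduces to terms xʲ·e^(−2λx) on [0, ∞); use ∫₀^∞ xʲ·e^(−2λx) dx = j!/(2λ)^(j+1).
State is unnormalized: ∫|ψ|² dx = 0.20492, and ∫ψ*·x²·ψ dx = 0.017210, so ⟨x²⟩ = 0.017210 / 0.20492.
⟨x²⟩ = 0.083983.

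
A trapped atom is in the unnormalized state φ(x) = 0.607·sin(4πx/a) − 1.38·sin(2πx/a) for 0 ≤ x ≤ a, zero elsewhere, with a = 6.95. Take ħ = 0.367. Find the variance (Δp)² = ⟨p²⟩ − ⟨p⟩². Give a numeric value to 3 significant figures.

Compute ⟨p⟩ and ⟨p²⟩ separately; (Δp)² = ⟨p²⟩ − ⟨p⟩².
d²/dx² sin(jπx/a) = −(jπ/a)²·sin(jπx/a); on 0 ≤ x ≤ a, ∫sin²(jπx/a) dx = a/2 and ∫sin(jπx/a)·sin(lπx/a) dx = 0 for j ≠ l, so only diagonal terms survive in ∫|φ|² and ∫φ·φ″; ∫φ·φ′ dx = [φ²/2] between the walls = 0.
Normalization: ∫|φ|² dx = 7.8982.
⟨p⟩ = 0.0000 and ⟨p²⟩ = 0.16362.
(Δp)² = 0.16362 − (0.0000)² = 0.16362.

0.164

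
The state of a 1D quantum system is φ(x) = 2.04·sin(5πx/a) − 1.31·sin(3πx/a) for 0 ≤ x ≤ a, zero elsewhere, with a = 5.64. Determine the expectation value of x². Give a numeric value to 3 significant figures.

9.13

⟨x²⟩ = ∫ x²·|φ|² dx / ∫|φ|² dx (integrals over the domain).
On 0 ≤ x ≤ a (j ≠ l): ∫sin²(jπx/a) dx = a/2, ∫sin(jπx/a)·sin(lπx/a) dx = 0; diagonal moments ∫x·sin²(jπx/a) dx = a²/4, ∫x²·sin²(jπx/a) dx = a³·(1/6 − 1/(4j²π²)); cross terms ∫x·sin(jπx/a)·sin(lπx/a) dx = 0 for j + l even and −4jla²/(π²(j² − l²)²) for j + l odd, ∫x²·sin(jπx/a)·sin(lπx/a) dx = (−1)^(j+l)·4jla³/(π²(j² − l²)²); higher powers the same way via product-to-sum and parts.
State is unnormalized: ∫|φ|² dx = 16.575, and ∫φ*·x²·φ dx = 151.36, so ⟨x²⟩ = 151.36 / 16.575.
⟨x²⟩ = 9.1315.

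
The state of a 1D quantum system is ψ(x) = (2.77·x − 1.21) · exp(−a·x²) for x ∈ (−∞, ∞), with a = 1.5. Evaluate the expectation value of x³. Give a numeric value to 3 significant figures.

⟨x³⟩ = ∫ x³·|ψ|² dx / ∫|ψ|² dx (integrals over the domain).
Expand each integrand as polynomial × e^(−2ax²) and use ∫x^(2j)·e^(−2ax²) dx = (2j−1)!!/(4a)^j · √(π/(2a)), odd powers → 0; here √(π/(2a)) = 1.0233.
State is unnormalized: ∫|ψ|² dx = 2.8069, and ∫ψ*·x³·ψ dx = -0.57165, so ⟨x³⟩ = -0.57165 / 2.8069.
⟨x³⟩ = -0.20366.

-0.204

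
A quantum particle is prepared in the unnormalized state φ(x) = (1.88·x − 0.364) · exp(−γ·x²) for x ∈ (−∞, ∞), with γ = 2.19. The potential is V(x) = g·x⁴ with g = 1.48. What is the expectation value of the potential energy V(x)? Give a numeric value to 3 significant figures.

0.232

⟨V⟩ = ∫ V(x)·|φ|² dx / ∫|φ|² dx.
Expand each integrand as polynomial × e^(−2γx²) and use ∫x^(2j)·e^(−2γx²) dx = (2j−1)!!/(4γ)^j · √(π/(2γ)), odd powers → 0; here √(π/(2γ)) = 0.84691.
State is unnormalized: ∫|φ|² dx = 0.45392, and ∫φ*·V(x)·φ dx = 0.10535, so ⟨V⟩ = 0.10535 / 0.45392.
⟨V⟩ = 0.23208.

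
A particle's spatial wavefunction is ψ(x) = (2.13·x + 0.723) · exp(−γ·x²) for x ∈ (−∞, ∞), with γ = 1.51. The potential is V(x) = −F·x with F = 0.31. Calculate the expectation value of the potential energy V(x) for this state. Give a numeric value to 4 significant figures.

⟨V⟩ = ∫ V(x)·|ψ|² dx / ∫|ψ|² dx.
Expand each integrand as polynomial × e^(−2γx²) and use ∫x^(2j)·e^(−2γx²) dx = (2j−1)!!/(4γ)^j · √(π/(2γ)), odd powers → 0; here √(π/(2γ)) = 1.0199.
State is unnormalized: ∫|ψ|² dx = 1.2993, and ∫ψ*·V(x)·ψ dx = -0.16123, so ⟨V⟩ = -0.16123 / 1.2993.
⟨V⟩ = -0.12409.

-0.1241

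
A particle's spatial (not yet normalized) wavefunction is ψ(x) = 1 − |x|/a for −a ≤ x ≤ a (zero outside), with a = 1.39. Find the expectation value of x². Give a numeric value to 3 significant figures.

0.193

⟨x²⟩ = ∫ x²·|ψ|² dx / ∫|ψ|² dx (integrals over the domain).
ψ is even, so ∫ over [−a, a] = 2∫₀ᵃ with ψ = 1 − x/a there: ∫₀ᵃ (1 − x/a)² dx = a/3, ∫₀ᵃ x²(1 − x/a)² dx = a³/30, ∫₀ᵃ x⁴(1 − x/a)² dx = a⁵/105.
State is unnormalized: ∫|ψ|² dx = 0.92667, and ∫ψ*·x²·ψ dx = 0.17904, so ⟨x²⟩ = 0.17904 / 0.92667.
⟨x²⟩ = 0.19321.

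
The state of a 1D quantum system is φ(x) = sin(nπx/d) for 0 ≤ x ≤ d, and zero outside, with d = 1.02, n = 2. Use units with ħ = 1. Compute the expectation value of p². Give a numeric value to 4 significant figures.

p² φ = −ħ² d²φ/dx²; ⟨p²⟩ = −ħ² ∫ φ*·φ'' dx / ∫|φ|² dx.
d/dx sin(nπx/d) = (nπ/d)·cos(nπx/d) and d²/dx² sin(nπx/d) = −(nπ/d)²·sin(nπx/d); on 0 ≤ x ≤ d, ∫sin²(nπx/d) dx = d/2 and ∫sin(nπx/d)·cos(nπx/d) dx = 0.
State is unnormalized: ∫|φ|² dx = 0.51000, and ∫φ*·(−ħ² φ'') dx = 19.352, so ⟨p²⟩ = 19.352 / 0.51000.
⟨p²⟩ = 37.945.

37.95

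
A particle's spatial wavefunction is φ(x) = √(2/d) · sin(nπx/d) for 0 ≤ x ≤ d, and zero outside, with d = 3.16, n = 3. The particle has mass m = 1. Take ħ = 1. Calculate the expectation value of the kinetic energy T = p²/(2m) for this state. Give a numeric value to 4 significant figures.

4.448

T = −(ħ²/2m) d²/dx², so ⟨T⟩ = −(ħ²/2m) ∫ φ*·φ'' dx; with m = 1.
d/dx sin(nπx/d) = (nπ/d)·cos(nπx/d) and d²/dx² sin(nπx/d) = −(nπ/d)²·sin(nπx/d); on 0 ≤ x ≤ d, ∫sin²(nπx/d) dx = d/2 and ∫sin(nπx/d)·cos(nπx/d) dx = 0.
⟨T⟩ = 4.4477.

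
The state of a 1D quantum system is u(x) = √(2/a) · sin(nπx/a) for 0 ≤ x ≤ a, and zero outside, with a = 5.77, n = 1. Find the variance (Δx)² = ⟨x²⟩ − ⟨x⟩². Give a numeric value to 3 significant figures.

Compute ⟨x⟩ and ⟨x²⟩ separately, then (Δx)² = ⟨x²⟩ − ⟨x⟩².
With sin²θ = (1 − cos2θ)/2 on 0 ≤ x ≤ a: ∫sin²(nπx/a) dx = a/2, ∫x·sin²(nπx/a) dx = a²/4, ∫x²·sin²(nπx/a) dx = a³·(1/6 − 1/(4n²π²)); higher powers xᵏ the same way, integrating xᵏ·cos(2nπx/a) by parts.
⟨x⟩ = 2.8850 and ⟨x²⟩ = 9.4110.
(Δx)² = 9.4110 − (2.8850)² = 1.0878.

1.09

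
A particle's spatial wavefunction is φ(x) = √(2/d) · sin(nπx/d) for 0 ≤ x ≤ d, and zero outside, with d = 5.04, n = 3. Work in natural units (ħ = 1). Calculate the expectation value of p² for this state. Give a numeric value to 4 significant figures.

p² φ = −ħ² d²φ/dx²; ⟨p²⟩ = −ħ² ∫ φ*·φ'' dx.
d/dx sin(nπx/d) = (nπ/d)·cos(nπx/d) and d²/dx² sin(nπx/d) = −(nπ/d)²·sin(nπx/d); on 0 ≤ x ≤ d, ∫sin²(nπx/d) dx = d/2 and ∫sin(nπx/d)·cos(nπx/d) dx = 0.
⟨p²⟩ = 3.4969.

3.497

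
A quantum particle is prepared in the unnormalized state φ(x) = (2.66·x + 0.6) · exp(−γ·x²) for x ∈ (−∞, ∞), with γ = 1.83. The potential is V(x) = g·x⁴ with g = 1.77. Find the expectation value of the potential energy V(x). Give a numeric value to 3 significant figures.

0.388

⟨V⟩ = ∫ V(x)·|φ|² dx / ∫|φ|² dx.
Expand each integrand as polynomial × e^(−2γx²) and use ∫x^(2j)·e^(−2γx²) dx = (2j−1)!!/(4γ)^j · √(π/(2γ)), odd powers → 0; here √(π/(2γ)) = 0.92648.
State is unnormalized: ∫|φ|² dx = 1.2291, and ∫φ*·V(x)·φ dx = 0.47679, so ⟨V⟩ = 0.47679 / 1.2291.
⟨V⟩ = 0.38793.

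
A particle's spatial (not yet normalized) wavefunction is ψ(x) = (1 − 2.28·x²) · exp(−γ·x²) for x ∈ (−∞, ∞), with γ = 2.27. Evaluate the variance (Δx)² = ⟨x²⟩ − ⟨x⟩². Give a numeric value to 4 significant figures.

Compute ⟨x⟩ and ⟨x²⟩ separately, then (Δx)² = ⟨x²⟩ − ⟨x⟩².
Expand each integrand as polynomial × e^(−2γx²) and use ∫x^(2j)·e^(−2γx²) dx = (2j−1)!!/(4γ)^j · √(π/(2γ)), odd powers → 0; here √(π/(2γ)) = 0.83185.
Normalization: ∫|ψ|² dx = 0.57144.
⟨x⟩ = 0.0000 and ⟨x²⟩ = 0.070408.
(Δx)² = 0.070408 − (0.0000)² = 0.070408.

0.07041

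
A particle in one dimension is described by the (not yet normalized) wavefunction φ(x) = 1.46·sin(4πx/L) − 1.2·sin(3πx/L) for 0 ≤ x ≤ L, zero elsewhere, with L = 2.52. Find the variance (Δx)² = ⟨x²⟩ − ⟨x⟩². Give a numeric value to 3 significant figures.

Compute ⟨x⟩ and ⟨x²⟩ separately, then (Δx)² = ⟨x²⟩ − ⟨x⟩².
On 0 ≤ x ≤ L (j ≠ l): ∫sin²(jπx/L) dx = L/2, ∫sin(jπx/L)·sin(lπx/L) dx = 0; diagonal moments ∫x·sin²(jπx/L) dx = L²/4, ∫x²·sin²(jπx/L) dx = L³·(1/6 − 1/(4j²π²)); cross terms ∫x·sin(jπx/L)·sin(lπx/L) dx = 0 for j + l even and −4jlL²/(π²(j² − l²)²) for j + l odd, ∫x²·sin(jπx/L)·sin(lπx/L) dx = (−1)^(j+l)·4jlL³/(π²(j² − l²)²); higher powers the same way via product-to-sum and parts.
Normalization: ∫|φ|² dx = 4.5002.
⟨x⟩ = 1.7508 and ⟨x²⟩ = 3.3271.
(Δx)² = 3.3271 − (1.7508)² = 0.26193.

0.262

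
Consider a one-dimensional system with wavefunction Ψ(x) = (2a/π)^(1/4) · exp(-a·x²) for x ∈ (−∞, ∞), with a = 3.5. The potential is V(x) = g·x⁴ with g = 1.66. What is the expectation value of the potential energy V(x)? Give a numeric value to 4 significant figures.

⟨V⟩ = ∫ V(x)·|Ψ|² dx.
Gaussian moments: ∫x^(2j)·e^(−2ax²) dx = (2j−1)!!/(4a)^j · √(π/(2a)), odd powers integrate to 0; here √(π/(2a)) = 0.66992.
⟨V⟩ = 0.025408.

0.02541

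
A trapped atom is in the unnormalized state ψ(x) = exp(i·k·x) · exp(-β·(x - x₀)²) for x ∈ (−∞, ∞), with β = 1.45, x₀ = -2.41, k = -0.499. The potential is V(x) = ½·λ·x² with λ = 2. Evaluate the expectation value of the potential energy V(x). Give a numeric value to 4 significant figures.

⟨V⟩ = ∫ V(x)·|ψ|² dx / ∫|ψ|² dx.
Gaussian moments (u = x − x₀): ∫u^(2j)·e^(−2βu²) du = (2j−1)!!/(4β)^j · √(π/(2β)), odd powers integrate to 0; here √(π/(2β)) = 1.0408.
State is unnormalized: ∫|ψ|² dx = 1.0408, and ∫ψ*·V(x)·ψ dx = 6.2246, so ⟨V⟩ = 6.2246 / 1.0408.
⟨V⟩ = 5.9805.

5.981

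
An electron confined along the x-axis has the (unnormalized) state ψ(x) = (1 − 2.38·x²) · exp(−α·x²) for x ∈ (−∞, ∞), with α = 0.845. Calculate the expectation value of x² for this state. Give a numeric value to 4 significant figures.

1.155

⟨x²⟩ = ∫ x²·|ψ|² dx / ∫|ψ|² dx (integrals over the domain).
Expand each integrand as polynomial × e^(−2αx²) and use ∫x^(2j)·e^(−2αx²) dx = (2j−1)!!/(4α)^j · √(π/(2α)), odd powers → 0; here √(π/(2α)) = 1.3634.
State is unnormalized: ∫|ψ|² dx = 1.4714, and ∫ψ*·x²·ψ dx = 1.6992, so ⟨x²⟩ = 1.6992 / 1.4714.
⟨x²⟩ = 1.1548.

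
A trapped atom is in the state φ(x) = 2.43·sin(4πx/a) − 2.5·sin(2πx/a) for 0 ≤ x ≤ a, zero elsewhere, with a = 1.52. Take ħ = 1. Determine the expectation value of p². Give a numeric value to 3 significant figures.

42.0

p² φ = −ħ² d²φ/dx²; ⟨p²⟩ = −ħ² ∫ φ*·φ'' dx / ∫|φ|² dx.
d²/dx² sin(jπx/a) = −(jπ/a)²·sin(jπx/a); on 0 ≤ x ≤ a, ∫sin²(jπx/a) dx = a/2 and ∫sin(jπx/a)·sin(lπx/a) dx = 0 for j ≠ l, so only diagonal terms survive in ∫|φ|² and ∫φ·φ″; ∫φ·φ′ dx = [φ²/2] between the walls = 0.
State is unnormalized: ∫|φ|² dx = 9.2377, and ∫φ*·(−ħ² φ'') dx = 387.90, so ⟨p²⟩ = 387.90 / 9.2377.
⟨p²⟩ = 41.990.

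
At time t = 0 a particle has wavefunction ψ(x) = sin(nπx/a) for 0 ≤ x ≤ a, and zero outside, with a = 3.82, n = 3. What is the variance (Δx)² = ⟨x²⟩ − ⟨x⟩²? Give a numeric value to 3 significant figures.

Compute ⟨x⟩ and ⟨x²⟩ separately, then (Δx)² = ⟨x²⟩ − ⟨x⟩².
With sin²θ = (1 − cos2θ)/2 on 0 ≤ x ≤ a: ∫sin²(nπx/a) dx = a/2, ∫x·sin²(nπx/a) dx = a²/4, ∫x²·sin²(nπx/a) dx = a³·(1/6 − 1/(4n²π²)); higher powers xᵏ the same way, integrating xᵏ·cos(2nπx/a) by parts.
Normalization: ∫|ψ|² dx = 1.9100.
⟨x⟩ = 1.9100 and ⟨x²⟩ = 4.7820.
(Δx)² = 4.7820 − (1.9100)² = 1.1339.

1.13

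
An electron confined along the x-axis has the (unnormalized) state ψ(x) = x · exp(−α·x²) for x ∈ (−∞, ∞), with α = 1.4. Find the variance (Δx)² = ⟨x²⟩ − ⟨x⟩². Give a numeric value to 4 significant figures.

Compute ⟨x⟩ and ⟨x²⟩ separately, then (Δx)² = ⟨x²⟩ − ⟨x⟩².
Expand each integrand as polynomial × e^(−2αx²) and use ∫x^(2j)·e^(−2αx²) dx = (2j−1)!!/(4α)^j · √(π/(2α)), odd powers → 0; here √(π/(2α)) = 1.0592.
Normalization: ∫|ψ|² dx = 0.18915.
⟨x⟩ = 0.0000 and ⟨x²⟩ = 0.53571.
(Δx)² = 0.53571 − (0.0000)² = 0.53571.

0.5357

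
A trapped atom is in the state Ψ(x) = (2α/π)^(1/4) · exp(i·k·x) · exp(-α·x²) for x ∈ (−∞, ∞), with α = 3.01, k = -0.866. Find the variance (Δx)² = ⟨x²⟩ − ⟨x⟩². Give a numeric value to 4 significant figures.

Compute ⟨x⟩ and ⟨x²⟩ separately, then (Δx)² = ⟨x²⟩ − ⟨x⟩².
Gaussian moments: ∫x^(2j)·e^(−2αx²) dx = (2j−1)!!/(4α)^j · √(π/(2α)), odd powers integrate to 0; here √(π/(2α)) = 0.72240.
⟨x⟩ = 0.0000 and ⟨x²⟩ = 0.083056.
(Δx)² = 0.083056 − (0.0000)² = 0.083056.

0.08306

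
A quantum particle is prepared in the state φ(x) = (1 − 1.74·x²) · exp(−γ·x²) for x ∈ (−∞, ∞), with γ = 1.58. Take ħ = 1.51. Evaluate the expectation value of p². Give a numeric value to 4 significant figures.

p² φ = −ħ² d²φ/dx²; ⟨p²⟩ = −ħ² ∫ φ*·φ'' dx / ∫|φ|² dx.
Expand each integrand as polynomial × e^(−2γx²) and use ∫x^(2j)·e^(−2γx²) dx = (2j−1)!!/(4γ)^j · √(π/(2γ)), odd powers → 0; here √(π/(2γ)) = 0.99708. Differentiate with the product rule, d/dx e^(−γx²) = −2γx·e^(−γx²).
State is unnormalized: ∫|φ|² dx = 0.67479, and ∫φ*·(−ħ² φ'') dx = 7.4759, so ⟨p²⟩ = 7.4759 / 0.67479.
⟨p²⟩ = 11.079.

11.08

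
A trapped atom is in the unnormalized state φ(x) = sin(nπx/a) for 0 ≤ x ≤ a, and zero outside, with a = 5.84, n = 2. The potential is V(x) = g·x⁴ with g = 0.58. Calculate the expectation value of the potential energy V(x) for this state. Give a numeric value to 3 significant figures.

118.

⟨V⟩ = ∫ V(x)·|φ|² dx / ∫|φ|² dx.
With sin²θ = (1 − cos2θ)/2 on 0 ≤ x ≤ a: ∫sin²(nπx/a) dx = a/2, ∫x·sin²(nπx/a) dx = a²/4, ∫x²·sin²(nπx/a) dx = a³·(1/6 − 1/(4n²π²)); higher powers xᵏ the same way, integrating xᵏ·cos(2nπx/a) by parts.
State is unnormalized: ∫|φ|² dx = 2.9200, and ∫φ*·V(x)·φ dx = 345.99, so ⟨V⟩ = 345.99 / 2.9200.
⟨V⟩ = 118.49.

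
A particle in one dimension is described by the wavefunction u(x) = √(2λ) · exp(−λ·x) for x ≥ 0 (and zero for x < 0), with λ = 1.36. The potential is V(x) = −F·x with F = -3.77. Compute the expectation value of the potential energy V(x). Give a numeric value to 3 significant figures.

1.39

⟨V⟩ = ∫ V(x)·|u|² dx.
Every integrand reduces to terms xʲ·e^(−2λx) on [0, ∞); use ∫₀^∞ xʲ·e^(−2λx) dx = j!/(2λ)^(j+1).
⟨V⟩ = 1.3860.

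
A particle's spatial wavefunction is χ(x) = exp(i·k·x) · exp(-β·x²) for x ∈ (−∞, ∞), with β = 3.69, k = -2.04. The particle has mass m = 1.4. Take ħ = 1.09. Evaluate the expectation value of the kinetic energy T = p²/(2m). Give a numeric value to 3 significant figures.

T = −(ħ²/2m) d²/dx², so ⟨T⟩ = −(ħ²/2m) ∫ χ*·χ'' dx / ∫|χ|² dx; with m = 1.4.
Gaussian moments: ∫x^(2j)·e^(−2βx²) dx = (2j−1)!!/(4β)^j · √(π/(2β)), odd powers integrate to 0; here √(π/(2β)) = 0.65245. Derivatives: χ′ = (ik − 2βx)·χ, χ″ = ((ik − 2βx)² − 2β)·χ; the odd-in-x pieces drop out.
State is unnormalized: ∫|χ|² dx = 0.65245, and ∫χ*·(−ħ²/2m · χ'') dx = 2.1737, so ⟨T⟩ = 2.1737 / 0.65245.
⟨T⟩ = 3.3316.

3.33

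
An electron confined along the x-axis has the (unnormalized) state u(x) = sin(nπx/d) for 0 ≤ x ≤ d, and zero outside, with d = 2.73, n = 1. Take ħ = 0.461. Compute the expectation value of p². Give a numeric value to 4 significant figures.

p² u = −ħ² d²u/dx²; ⟨p²⟩ = −ħ² ∫ u*·u'' dx / ∫|u|² dx.
d/dx sin(nπx/d) = (nπ/d)·cos(nπx/d) and d²/dx² sin(nπx/d) = −(nπ/d)²·sin(nπx/d); on 0 ≤ x ≤ d, ∫sin²(nπx/d) dx = d/2 and ∫sin(nπx/d)·cos(nπx/d) dx = 0.
State is unnormalized: ∫|u|² dx = 1.3650, and ∫u*·(−ħ² u'') dx = 0.38416, so ⟨p²⟩ = 0.38416 / 1.3650.
⟨p²⟩ = 0.28143.

0.2814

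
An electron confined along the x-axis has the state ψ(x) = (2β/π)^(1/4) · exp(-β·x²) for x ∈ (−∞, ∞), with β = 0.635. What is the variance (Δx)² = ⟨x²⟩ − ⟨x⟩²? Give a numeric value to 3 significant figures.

0.394

Compute ⟨x⟩ and ⟨x²⟩ separately, then (Δx)² = ⟨x²⟩ − ⟨x⟩².
Gaussian moments: ∫x^(2j)·e^(−2βx²) dx = (2j−1)!!/(4β)^j · √(π/(2β)), odd powers integrate to 0; here √(π/(2β)) = 1.5728.
⟨x⟩ = 0.0000 and ⟨x²⟩ = 0.39370.
(Δx)² = 0.39370 − (0.0000)² = 0.39370.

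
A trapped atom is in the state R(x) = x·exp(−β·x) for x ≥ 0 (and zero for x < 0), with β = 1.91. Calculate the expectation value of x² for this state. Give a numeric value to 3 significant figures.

⟨x²⟩ = ∫ x²·|R|² dx / ∫|R|² dx (integrals over the domain).
Every integrand reduces to terms xʲ·e^(−2βx) on [0, ∞); use ∫₀^∞ xʲ·e^(−2βx) dx = j!/(2β)^(j+1).
State is unnormalized: ∫|R|² dx = 0.035879, and ∫R*·x²·R dx = 0.029505, so ⟨x²⟩ = 0.029505 / 0.035879.
⟨x²⟩ = 0.82235.

0.822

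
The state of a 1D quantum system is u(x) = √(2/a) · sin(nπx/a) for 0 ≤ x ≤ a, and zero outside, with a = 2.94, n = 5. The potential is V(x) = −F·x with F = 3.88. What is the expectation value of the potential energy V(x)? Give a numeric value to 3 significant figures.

⟨V⟩ = ∫ V(x)·|u|² dx.
With sin²θ = (1 − cos2θ)/2 on 0 ≤ x ≤ a: ∫sin²(nπx/a) dx = a/2, ∫x·sin²(nπx/a) dx = a²/4, ∫x²·sin²(nπx/a) dx = a³·(1/6 − 1/(4n²π²)); higher powers xᵏ the same way, integrating xᵏ·cos(2nπx/a) by parts.
⟨V⟩ = -5.7036.

-5.70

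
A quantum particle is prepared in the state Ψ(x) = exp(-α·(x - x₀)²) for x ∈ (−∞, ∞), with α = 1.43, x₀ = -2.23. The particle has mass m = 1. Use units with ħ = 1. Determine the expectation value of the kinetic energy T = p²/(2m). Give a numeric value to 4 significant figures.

T = −(ħ²/2m) d²/dx², so ⟨T⟩ = −(ħ²/2m) ∫ Ψ*·Ψ'' dx / ∫|Ψ|² dx; with m = 1.
Gaussian moments (u = x − x₀): ∫u^(2j)·e^(−2αu²) du = (2j−1)!!/(4α)^j · √(π/(2α)), odd powers integrate to 0; here √(π/(2α)) = 1.0481. Derivatives: d/dx e^(−αu²) = −2αu·e^(−αu²), d²/dx² e^(−αu²) = (4α²u² − 2α)·e^(−αu²).
State is unnormalized: ∫|Ψ|² dx = 1.0481, and ∫Ψ*·(−ħ²/2m · Ψ'') dx = 0.74937, so ⟨T⟩ = 0.74937 / 1.0481.
⟨T⟩ = 0.71500.

0.7150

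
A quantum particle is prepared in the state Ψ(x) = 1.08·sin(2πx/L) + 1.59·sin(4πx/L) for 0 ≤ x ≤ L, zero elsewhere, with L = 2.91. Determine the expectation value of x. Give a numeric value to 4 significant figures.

1.455

⟨x⟩ = ∫ x·|Ψ|² dx / ∫|Ψ|² dx (integrals over the domain).
On 0 ≤ x ≤ L (j ≠ l): ∫sin²(jπx/L) dx = L/2, ∫sin(jπx/L)·sin(lπx/L) dx = 0; diagonal moments ∫x·sin²(jπx/L) dx = L²/4, ∫x²·sin²(jπx/L) dx = L³·(1/6 − 1/(4j²π²)); cross terms ∫x·sin(jπx/L)·sin(lπx/L) dx = 0 for j + l even and −4jlL²/(π²(j² − l²)²) for j + l odd, ∫x²·sin(jπx/L)·sin(lπx/L) dx = (−1)^(j+l)·4jlL³/(π²(j² − l²)²); higher powers the same way via product-to-sum and parts.
State is unnormalized: ∫|Ψ|² dx = 5.3755, and ∫Ψ*·x·Ψ dx = 7.8213, so ⟨x⟩ = 7.8213 / 5.3755.
⟨x⟩ = 1.4550.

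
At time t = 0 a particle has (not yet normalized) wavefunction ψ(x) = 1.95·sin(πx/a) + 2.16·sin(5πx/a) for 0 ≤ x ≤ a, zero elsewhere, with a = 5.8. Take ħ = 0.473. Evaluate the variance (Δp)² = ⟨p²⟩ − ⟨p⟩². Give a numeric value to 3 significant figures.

Compute ⟨p⟩ and ⟨p²⟩ separately; (Δp)² = ⟨p²⟩ − ⟨p⟩².
d²/dx² sin(jπx/a) = −(jπ/a)²·sin(jπx/a); on 0 ≤ x ≤ a, ∫sin²(jπx/a) dx = a/2 and ∫sin(jπx/a)·sin(lπx/a) dx = 0 for j ≠ l, so only diagonal terms survive in ∫|ψ|² and ∫ψ·ψ″; ∫ψ·ψ′ dx = [ψ²/2] between the walls = 0.
Normalization: ∫|ψ|² dx = 24.557.
⟨p⟩ = 0.0000 and ⟨p²⟩ = 0.93360.
(Δp)² = 0.93360 − (0.0000)² = 0.93360.

0.934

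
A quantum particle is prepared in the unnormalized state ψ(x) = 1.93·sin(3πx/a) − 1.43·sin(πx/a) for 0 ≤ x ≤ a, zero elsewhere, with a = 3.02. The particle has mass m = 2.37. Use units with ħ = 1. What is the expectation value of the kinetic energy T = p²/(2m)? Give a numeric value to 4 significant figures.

T = −(ħ²/2m) d²/dx², so ⟨T⟩ = −(ħ²/2m) ∫ ψ*·ψ'' dx / ∫|ψ|² dx; with m = 2.37.
d²/dx² sin(jπx/a) = −(jπ/a)²·sin(jπx/a); on 0 ≤ x ≤ a, ∫sin²(jπx/a) dx = a/2 and ∫sin(jπx/a)·sin(lπx/a) dx = 0 for j ≠ l, so only diagonal terms survive in ∫|ψ|² and ∫ψ·ψ″; ∫ψ·ψ′ dx = [ψ²/2] between the walls = 0.
State is unnormalized: ∫|ψ|² dx = 8.7124, and ∫ψ*·(−ħ²/2m · ψ'') dx = 12.262, so ⟨T⟩ = 12.262 / 8.7124.
⟨T⟩ = 1.4074.

1.407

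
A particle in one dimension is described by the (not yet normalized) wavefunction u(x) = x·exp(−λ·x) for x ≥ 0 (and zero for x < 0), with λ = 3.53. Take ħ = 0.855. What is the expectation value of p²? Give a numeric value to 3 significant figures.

9.11

p² u = −ħ² d²u/dx²; ⟨p²⟩ = −ħ² ∫ u*·u'' dx / ∫|u|² dx.
Differentiate x·exp(−λ·x) with the product rule; every integrand then reduces to terms xʲ·e^(−2λx) on [0, ∞), with ∫₀^∞ xʲ·e^(−2λx) dx = j!/(2λ)^(j+1).
State is unnormalized: ∫|u|² dx = 0.0056835, and ∫u*·(−ħ² u'') dx = 0.051772, so ⟨p²⟩ = 0.051772 / 0.0056835.
⟨p²⟩ = 9.1092.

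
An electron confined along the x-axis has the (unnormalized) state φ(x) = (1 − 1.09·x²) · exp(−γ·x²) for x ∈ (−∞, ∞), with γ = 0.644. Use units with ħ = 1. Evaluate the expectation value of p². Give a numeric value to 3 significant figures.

2.89

p² φ = −ħ² d²φ/dx²; ⟨p²⟩ = −ħ² ∫ φ*·φ'' dx / ∫|φ|² dx.
Expand each integrand as polynomial × e^(−2γx²) and use ∫x^(2j)·e^(−2γx²) dx = (2j−1)!!/(4γ)^j · √(π/(2γ)), odd powers → 0; here √(π/(2γ)) = 1.5618. Differentiate with the product rule, d/dx e^(−γx²) = −2γx·e^(−γx²).
State is unnormalized: ∫|φ|² dx = 1.0790, and ∫φ*·(−ħ² φ'') dx = 3.1175, so ⟨p²⟩ = 3.1175 / 1.0790.
⟨p²⟩ = 2.8893.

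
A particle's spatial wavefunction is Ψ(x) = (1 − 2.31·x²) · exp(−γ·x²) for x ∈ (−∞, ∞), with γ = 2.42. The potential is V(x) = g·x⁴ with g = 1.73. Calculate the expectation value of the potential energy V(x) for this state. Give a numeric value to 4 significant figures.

0.04846

⟨V⟩ = ∫ V(x)·|Ψ|² dx / ∫|Ψ|² dx.
Expand each integrand as polynomial × e^(−2γx²) and use ∫x^(2j)·e^(−2γx²) dx = (2j−1)!!/(4γ)^j · √(π/(2γ)), odd powers → 0; here √(π/(2γ)) = 0.80566.
State is unnormalized: ∫|Ψ|² dx = 0.55878, and ∫Ψ*·V(x)·Ψ dx = 0.027078, so ⟨V⟩ = 0.027078 / 0.55878.
⟨V⟩ = 0.048458.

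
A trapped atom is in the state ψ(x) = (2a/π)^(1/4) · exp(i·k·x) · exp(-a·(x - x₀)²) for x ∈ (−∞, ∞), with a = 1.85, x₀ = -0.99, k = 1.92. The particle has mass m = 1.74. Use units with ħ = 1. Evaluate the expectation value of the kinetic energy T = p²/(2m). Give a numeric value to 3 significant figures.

1.59

T = −(ħ²/2m) d²/dx², so ⟨T⟩ = −(ħ²/2m) ∫ ψ*·ψ'' dx; with m = 1.74.
Gaussian moments (u = x − x₀): ∫u^(2j)·e^(−2au²) du = (2j−1)!!/(4a)^j · √(π/(2a)), odd powers integrate to 0; here √(π/(2a)) = 0.92145. Derivatives: ψ′ = (ik − 2au)·ψ, ψ″ = ((ik − 2au)² − 2a)·ψ; the odd-in-u pieces drop out.
⟨T⟩ = 1.5909.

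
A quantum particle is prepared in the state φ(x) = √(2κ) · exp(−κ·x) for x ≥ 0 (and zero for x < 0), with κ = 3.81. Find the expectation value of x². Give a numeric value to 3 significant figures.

0.0344

⟨x²⟩ = ∫ x²·|φ|² dx (integrals over the domain).
Every integrand reduces to terms xʲ·e^(−2κx) on [0, ∞); use ∫₀^∞ xʲ·e^(−2κx) dx = j!/(2κ)^(j+1).
⟨x²⟩ = 0.034445.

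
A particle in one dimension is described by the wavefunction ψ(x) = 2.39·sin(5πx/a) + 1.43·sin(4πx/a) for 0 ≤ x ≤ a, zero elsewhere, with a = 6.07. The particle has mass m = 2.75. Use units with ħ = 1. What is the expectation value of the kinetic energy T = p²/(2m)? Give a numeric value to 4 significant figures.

1.102

T = −(ħ²/2m) d²/dx², so ⟨T⟩ = −(ħ²/2m) ∫ ψ*·ψ'' dx / ∫|ψ|² dx; with m = 2.75.
d²/dx² sin(jπx/a) = −(jπ/a)²·sin(jπx/a); on 0 ≤ x ≤ a, ∫sin²(jπx/a) dx = a/2 and ∫sin(jπx/a)·sin(lπx/a) dx = 0 for j ≠ l, so only diagonal terms survive in ∫|ψ|² and ∫ψ·ψ″; ∫ψ·ψ′ dx = [ψ²/2] between the walls = 0.
State is unnormalized: ∫|ψ|² dx = 23.542, and ∫ψ*·(−ħ²/2m · ψ'') dx = 25.945, so ⟨T⟩ = 25.945 / 23.542.
⟨T⟩ = 1.1020.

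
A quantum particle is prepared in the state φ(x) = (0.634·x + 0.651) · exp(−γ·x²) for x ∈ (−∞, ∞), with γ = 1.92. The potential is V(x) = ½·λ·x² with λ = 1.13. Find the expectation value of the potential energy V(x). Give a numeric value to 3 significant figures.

⟨V⟩ = ∫ V(x)·|φ|² dx / ∫|φ|² dx.
Expand each integrand as polynomial × e^(−2γx²) and use ∫x^(2j)·e^(−2γx²) dx = (2j−1)!!/(4γ)^j · √(π/(2γ)), odd powers → 0; here √(π/(2γ)) = 0.90450.
State is unnormalized: ∫|φ|² dx = 0.43067, and ∫φ*·V(x)·φ dx = 0.038649, so ⟨V⟩ = 0.038649 / 0.43067.
⟨V⟩ = 0.089741.

0.0897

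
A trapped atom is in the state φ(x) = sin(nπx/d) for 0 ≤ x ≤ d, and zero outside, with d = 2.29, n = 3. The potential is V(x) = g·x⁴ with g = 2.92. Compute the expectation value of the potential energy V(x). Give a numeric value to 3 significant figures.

⟨V⟩ = ∫ V(x)·|φ|² dx / ∫|φ|² dx.
With sin²θ = (1 − cos2θ)/2 on 0 ≤ x ≤ d: ∫sin²(nπx/d) dx = d/2, ∫x·sin²(nπx/d) dx = d²/4, ∫x²·sin²(nπx/d) dx = d³·(1/6 − 1/(4n²π²)); higher powers xᵏ the same way, integrating xᵏ·cos(2nπx/d) by parts.
State is unnormalized: ∫|φ|² dx = 1.1450, and ∫φ*·V(x)·φ dx = 17.371, so ⟨V⟩ = 17.371 / 1.1450.
⟨V⟩ = 15.172.

15.2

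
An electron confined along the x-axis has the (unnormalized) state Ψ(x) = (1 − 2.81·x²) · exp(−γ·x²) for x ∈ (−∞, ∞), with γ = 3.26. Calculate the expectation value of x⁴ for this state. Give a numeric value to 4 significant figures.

⟨x⁴⟩ = ∫ x⁴·|Ψ|² dx / ∫|Ψ|² dx (integrals over the domain).
Expand each integrand as polynomial × e^(−2γx²) and use ∫x^(2j)·e^(−2γx²) dx = (2j−1)!!/(4γ)^j · √(π/(2γ)), odd powers → 0; here √(π/(2γ)) = 0.69415.
State is unnormalized: ∫|Ψ|² dx = 0.49168, and ∫Ψ*·x⁴·Ψ dx = 0.0057604, so ⟨x⁴⟩ = 0.0057604 / 0.49168.
⟨x⁴⟩ = 0.011716.

0.01172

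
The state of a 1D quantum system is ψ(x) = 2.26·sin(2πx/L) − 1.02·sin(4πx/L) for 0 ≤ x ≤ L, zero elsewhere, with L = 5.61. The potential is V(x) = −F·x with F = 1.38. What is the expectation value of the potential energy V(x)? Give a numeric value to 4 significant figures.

⟨V⟩ = ∫ V(x)·|ψ|² dx / ∫|ψ|² dx.
On 0 ≤ x ≤ L (j ≠ l): ∫sin²(jπx/L) dx = L/2, ∫sin(jπx/L)·sin(lπx/L) dx = 0; diagonal moments ∫x·sin²(jπx/L) dx = L²/4, ∫x²·sin²(jπx/L) dx = L³·(1/6 − 1/(4j²π²)); cross terms ∫x·sin(jπx/L)·sin(lπx/L) dx = 0 for j + l even and −4jlL²/(π²(j² − l²)²) for j + l odd, ∫x²·sin(jπx/L)·sin(lπx/L) dx = (−1)^(j+l)·4jlL³/(π²(j² − l²)²); higher powers the same way via product-to-sum and parts.
State is unnormalized: ∫|ψ|² dx = 17.245, and ∫ψ*·V(x)·ψ dx = -66.754, so ⟨V⟩ = -66.754 / 17.245.
⟨V⟩ = -3.8709.

-3.871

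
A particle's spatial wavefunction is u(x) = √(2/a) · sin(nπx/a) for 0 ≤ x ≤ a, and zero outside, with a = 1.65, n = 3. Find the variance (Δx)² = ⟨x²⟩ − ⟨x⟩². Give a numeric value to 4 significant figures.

0.2116

Compute ⟨x⟩ and ⟨x²⟩ separately, then (Δx)² = ⟨x²⟩ − ⟨x⟩².
With sin²θ = (1 − cos2θ)/2 on 0 ≤ x ≤ a: ∫sin²(nπx/a) dx = a/2, ∫x·sin²(nπx/a) dx = a²/4, ∫x²·sin²(nπx/a) dx = a³·(1/6 − 1/(4n²π²)); higher powers xᵏ the same way, integrating xᵏ·cos(2nπx/a) by parts.
⟨x⟩ = 0.82500 and ⟨x²⟩ = 0.89218.
(Δx)² = 0.89218 − (0.82500)² = 0.21155.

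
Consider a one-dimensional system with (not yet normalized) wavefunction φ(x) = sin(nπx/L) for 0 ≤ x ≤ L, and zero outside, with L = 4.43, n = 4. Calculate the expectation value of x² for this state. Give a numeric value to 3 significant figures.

⟨x²⟩ = ∫ x²·|φ|² dx / ∫|φ|² dx (integrals over the domain).
With sin²θ = (1 − cos2θ)/2 on 0 ≤ x ≤ L: ∫sin²(nπx/L) dx = L/2, ∫x·sin²(nπx/L) dx = L²/4, ∫x²·sin²(nπx/L) dx = L³·(1/6 − 1/(4n²π²)); higher powers xᵏ the same way, integrating xᵏ·cos(2nπx/L) by parts.
State is unnormalized: ∫|φ|² dx = 2.2150, and ∫φ*·x²·φ dx = 14.352, so ⟨x²⟩ = 14.352 / 2.2150.
⟨x²⟩ = 6.4795.

6.48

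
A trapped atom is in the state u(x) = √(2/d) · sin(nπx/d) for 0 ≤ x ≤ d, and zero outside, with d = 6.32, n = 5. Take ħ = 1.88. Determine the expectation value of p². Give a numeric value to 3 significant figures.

21.8

p² u = −ħ² d²u/dx²; ⟨p²⟩ = −ħ² ∫ u*·u'' dx.
d/dx sin(nπx/d) = (nπ/d)·cos(nπx/d) and d²/dx² sin(nπx/d) = −(nπ/d)²·sin(nπx/d); on 0 ≤ x ≤ d, ∫sin²(nπx/d) dx = d/2 and ∫sin(nπx/d)·cos(nπx/d) dx = 0.
⟨p²⟩ = 21.833.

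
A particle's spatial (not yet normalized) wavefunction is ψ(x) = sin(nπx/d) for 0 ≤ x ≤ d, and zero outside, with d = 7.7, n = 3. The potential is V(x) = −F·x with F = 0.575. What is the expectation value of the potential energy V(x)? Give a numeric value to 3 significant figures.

-2.21

⟨V⟩ = ∫ V(x)·|ψ|² dx / ∫|ψ|² dx.
With sin²θ = (1 − cos2θ)/2 on 0 ≤ x ≤ d: ∫sin²(nπx/d) dx = d/2, ∫x·sin²(nπx/d) dx = d²/4, ∫x²·sin²(nπx/d) dx = d³·(1/6 − 1/(4n²π²)); higher powers xᵏ the same way, integrating xᵏ·cos(2nπx/d) by parts.
State is unnormalized: ∫|ψ|² dx = 3.8500, and ∫ψ*·V(x)·ψ dx = -8.5229, so ⟨V⟩ = -8.5229 / 3.8500.
⟨V⟩ = -2.2138.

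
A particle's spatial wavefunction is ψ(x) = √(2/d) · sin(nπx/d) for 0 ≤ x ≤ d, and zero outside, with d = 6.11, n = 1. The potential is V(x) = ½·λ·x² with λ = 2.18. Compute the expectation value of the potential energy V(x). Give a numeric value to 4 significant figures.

11.50

⟨V⟩ = ∫ V(x)·|ψ|² dx.
With sin²θ = (1 − cos2θ)/2 on 0 ≤ x ≤ d: ∫sin²(nπx/d) dx = d/2, ∫x·sin²(nπx/d) dx = d²/4, ∫x²·sin²(nπx/d) dx = d³·(1/6 − 1/(4n²π²)); higher powers xᵏ the same way, integrating xᵏ·cos(2nπx/d) by parts.
⟨V⟩ = 11.503.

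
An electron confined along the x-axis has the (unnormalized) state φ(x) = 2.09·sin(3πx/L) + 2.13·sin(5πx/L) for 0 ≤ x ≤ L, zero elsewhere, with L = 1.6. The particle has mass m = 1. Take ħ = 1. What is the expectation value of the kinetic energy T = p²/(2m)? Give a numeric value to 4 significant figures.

33.06

T = −(ħ²/2m) d²/dx², so ⟨T⟩ = −(ħ²/2m) ∫ φ*·φ'' dx / ∫|φ|² dx; with m = 1.
d²/dx² sin(jπx/L) = −(jπ/L)²·sin(jπx/L); on 0 ≤ x ≤ L, ∫sin²(jπx/L) dx = L/2 and ∫sin(jπx/L)·sin(lπx/L) dx = 0 for j ≠ l, so only diagonal terms survive in ∫|φ|² and ∫φ·φ″; ∫φ·φ′ dx = [φ²/2] between the walls = 0.
State is unnormalized: ∫|φ|² dx = 7.1240, and ∫φ*·(−ħ²/2m · φ'') dx = 235.54, so ⟨T⟩ = 235.54 / 7.1240.
⟨T⟩ = 33.062.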